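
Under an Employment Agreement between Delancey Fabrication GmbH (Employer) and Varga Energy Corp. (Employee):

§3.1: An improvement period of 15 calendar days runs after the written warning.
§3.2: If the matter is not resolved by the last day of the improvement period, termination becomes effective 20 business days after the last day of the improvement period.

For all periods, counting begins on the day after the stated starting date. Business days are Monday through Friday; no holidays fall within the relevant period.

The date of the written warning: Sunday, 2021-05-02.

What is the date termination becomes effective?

The last day of the improvement period: 15 calendar days after 2021-05-02 is 2021-05-17.
From Monday, 2021-05-17, 20 business days (May 18, May 19, May 20, May 21, …, Jun 10, Jun 11, Jun 14, skipping weekends) brings us to Monday, 2021-06-14, which is the date termination becomes effective.

2021-06-14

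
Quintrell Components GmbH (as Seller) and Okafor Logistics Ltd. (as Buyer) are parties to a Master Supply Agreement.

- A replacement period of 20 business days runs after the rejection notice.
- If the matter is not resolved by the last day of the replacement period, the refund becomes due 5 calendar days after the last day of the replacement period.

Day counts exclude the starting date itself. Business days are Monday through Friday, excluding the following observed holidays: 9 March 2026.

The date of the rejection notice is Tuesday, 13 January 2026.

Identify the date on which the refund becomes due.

The last day of the replacement period: counting 20 business days from Tuesday, 13 January 2026 (Jan 14, Jan 15, Jan 16, Jan 19, …, Feb 6, Feb 9, Feb 10, skipping weekends) reaches Tuesday, 10 February 2026.
The date on which the refund becomes due: 5 calendar days after 10 February 2026 is 15 February 2026.

15 February 2026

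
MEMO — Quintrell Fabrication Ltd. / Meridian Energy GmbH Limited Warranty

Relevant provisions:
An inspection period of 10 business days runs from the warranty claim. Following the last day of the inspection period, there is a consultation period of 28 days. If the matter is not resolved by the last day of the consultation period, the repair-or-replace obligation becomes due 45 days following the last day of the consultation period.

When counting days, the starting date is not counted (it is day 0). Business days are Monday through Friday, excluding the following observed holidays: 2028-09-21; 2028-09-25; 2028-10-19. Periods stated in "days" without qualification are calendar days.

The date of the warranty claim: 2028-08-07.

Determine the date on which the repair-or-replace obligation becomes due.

2028-11-02

From Monday, 2028-08-07, 10 business days (Aug 8, Aug 9, Aug 10, Aug 11, Aug 14, Aug 15, Aug 16, Aug 17, Aug 18, Aug 21, skipping weekends) brings us to Monday, 2028-08-21, which is the last day of the inspection period.
Adding 28 calendar days to 2028-08-21 gives 2028-09-18, which is the last day of the consultation period.
The date on which the repair-or-replace obligation becomes due: 2028-09-18 + 45 days = 2028-11-02.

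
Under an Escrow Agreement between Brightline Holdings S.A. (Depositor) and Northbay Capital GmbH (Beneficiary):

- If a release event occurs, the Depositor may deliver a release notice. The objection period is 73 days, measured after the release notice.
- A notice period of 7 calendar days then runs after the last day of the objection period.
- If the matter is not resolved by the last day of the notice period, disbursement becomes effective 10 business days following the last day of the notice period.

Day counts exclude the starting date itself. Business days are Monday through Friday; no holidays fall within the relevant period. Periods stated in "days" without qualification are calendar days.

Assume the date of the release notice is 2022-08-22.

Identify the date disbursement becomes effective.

The last day of the objection period: 73 calendar days after 2022-08-22 is 2022-11-03.
The last day of the notice period: 2022-11-03 + 7 days = 2022-11-10.
The date disbursement becomes effective: counting 10 business days from Thursday, 2022-11-10 (Nov 11, Nov 14, Nov 15, Nov 16, Nov 17, Nov 18, Nov 21, Nov 22, Nov 23, Nov 24, skipping weekends) reaches Thursday, 2022-11-24.

2022-11-24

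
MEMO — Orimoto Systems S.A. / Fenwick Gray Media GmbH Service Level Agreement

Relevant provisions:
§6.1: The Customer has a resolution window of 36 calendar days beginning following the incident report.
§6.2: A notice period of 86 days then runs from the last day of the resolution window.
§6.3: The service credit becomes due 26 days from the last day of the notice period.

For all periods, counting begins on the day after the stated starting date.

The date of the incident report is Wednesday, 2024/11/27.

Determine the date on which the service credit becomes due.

2025/04/24

Adding 36 calendar days to 2024/11/27 gives 2025/01/02, which is the last day of the resolution window.
The last day of the notice period: 2025/01/02 + 86 days = 2025/03/29.
The date on which the service credit becomes due: 2025/03/29 + 26 days = 2025/04/24.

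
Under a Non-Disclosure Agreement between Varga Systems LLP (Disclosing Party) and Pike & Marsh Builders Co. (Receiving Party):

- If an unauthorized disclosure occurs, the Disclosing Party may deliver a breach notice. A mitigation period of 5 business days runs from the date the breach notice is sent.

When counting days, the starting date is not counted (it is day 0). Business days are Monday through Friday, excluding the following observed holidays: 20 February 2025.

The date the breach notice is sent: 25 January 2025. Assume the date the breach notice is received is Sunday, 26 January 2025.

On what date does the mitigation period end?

The last day of the mitigation period: 5 business days after Saturday, 25 January 2025, skipping weekends — Jan 27, Jan 28, Jan 29, Jan 30, Jan 31 — lands on Friday, 31 January 2025.

31 January 2025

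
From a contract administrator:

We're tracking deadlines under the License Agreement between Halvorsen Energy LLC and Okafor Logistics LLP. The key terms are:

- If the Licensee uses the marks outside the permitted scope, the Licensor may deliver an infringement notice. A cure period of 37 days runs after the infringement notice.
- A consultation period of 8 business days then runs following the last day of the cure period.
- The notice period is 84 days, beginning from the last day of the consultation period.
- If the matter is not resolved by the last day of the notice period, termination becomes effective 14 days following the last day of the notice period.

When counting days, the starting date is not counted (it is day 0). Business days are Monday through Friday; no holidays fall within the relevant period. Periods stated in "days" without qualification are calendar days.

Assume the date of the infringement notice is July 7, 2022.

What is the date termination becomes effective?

November 30, 2022

Adding 37 calendar days to July 7, 2022 gives August 13, 2022, which is the last day of the cure period.
The last day of the consultation period: 8 business days after Saturday, August 13, 2022, skipping weekends — Aug 15, Aug 16, Aug 17, Aug 18, Aug 19, Aug 22, Aug 23, Aug 24 — lands on Wednesday, August 24, 2022.
Adding 84 calendar days to August 24, 2022 gives November 16, 2022, which is the last day of the notice period.
The date termination becomes effective: November 16, 2022 + 14 days = November 30, 2022.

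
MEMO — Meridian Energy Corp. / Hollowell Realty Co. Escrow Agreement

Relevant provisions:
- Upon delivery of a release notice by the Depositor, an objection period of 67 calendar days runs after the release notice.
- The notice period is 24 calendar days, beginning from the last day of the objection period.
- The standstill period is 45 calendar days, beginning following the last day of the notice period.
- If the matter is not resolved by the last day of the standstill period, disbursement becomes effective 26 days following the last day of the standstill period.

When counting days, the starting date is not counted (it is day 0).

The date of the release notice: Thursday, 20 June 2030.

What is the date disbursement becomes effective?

The last day of the objection period: 20 June 2030 + 67 days = 26 August 2030.
The last day of the notice period: 24 calendar days after 26 August 2030 is 19 September 2030.
The last day of the standstill period: 45 calendar days after 19 September 2030 is 3 November 2030.
The date disbursement becomes effective: 26 calendar days after 3 November 2030 is 29 November 2030.

29 November 2030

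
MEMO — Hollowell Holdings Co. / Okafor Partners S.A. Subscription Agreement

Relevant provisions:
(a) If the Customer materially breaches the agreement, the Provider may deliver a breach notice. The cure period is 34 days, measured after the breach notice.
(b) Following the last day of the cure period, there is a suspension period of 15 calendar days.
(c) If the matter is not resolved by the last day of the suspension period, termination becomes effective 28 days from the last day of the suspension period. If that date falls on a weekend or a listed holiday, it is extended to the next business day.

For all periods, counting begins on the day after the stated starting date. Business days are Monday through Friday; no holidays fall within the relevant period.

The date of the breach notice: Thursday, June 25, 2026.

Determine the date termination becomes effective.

The last day of the cure period: June 25, 2026 + 34 days = July 29, 2026.
The last day of the suspension period: 15 calendar days after July 29, 2026 is August 13, 2026.
Adding 28 calendar days to August 13, 2026 gives September 10, 2026, which is the date termination becomes effective. September 10, 2026 is a Thursday, so no roll-forward applies.

September 10, 2026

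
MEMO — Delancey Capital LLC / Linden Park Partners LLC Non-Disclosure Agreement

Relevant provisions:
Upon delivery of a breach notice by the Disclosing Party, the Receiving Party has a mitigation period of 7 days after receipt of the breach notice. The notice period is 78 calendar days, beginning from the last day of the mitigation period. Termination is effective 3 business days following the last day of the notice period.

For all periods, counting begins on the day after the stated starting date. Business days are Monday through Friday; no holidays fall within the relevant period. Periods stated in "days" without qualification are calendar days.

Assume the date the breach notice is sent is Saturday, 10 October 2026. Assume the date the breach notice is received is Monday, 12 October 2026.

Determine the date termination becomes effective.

The last day of the mitigation period: 12 October 2026 + 7 days = 19 October 2026.
The last day of the notice period: 19 October 2026 + 78 days = 5 January 2027.
The date termination becomes effective: 3 business days after Tuesday, 5 January 2027, skipping weekends — Jan 6, Jan 7, Jan 8 — lands on Friday, 8 January 2027.

8 January 2027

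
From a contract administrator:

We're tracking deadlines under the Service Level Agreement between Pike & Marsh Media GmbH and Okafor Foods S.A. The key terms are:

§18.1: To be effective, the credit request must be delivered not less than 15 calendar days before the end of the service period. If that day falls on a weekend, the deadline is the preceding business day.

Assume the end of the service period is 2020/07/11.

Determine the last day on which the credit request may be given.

Counting back 15 calendar days from 2020/07/11 gives 2020/06/26. That is a Friday, so no adjustment is needed.

2020/06/26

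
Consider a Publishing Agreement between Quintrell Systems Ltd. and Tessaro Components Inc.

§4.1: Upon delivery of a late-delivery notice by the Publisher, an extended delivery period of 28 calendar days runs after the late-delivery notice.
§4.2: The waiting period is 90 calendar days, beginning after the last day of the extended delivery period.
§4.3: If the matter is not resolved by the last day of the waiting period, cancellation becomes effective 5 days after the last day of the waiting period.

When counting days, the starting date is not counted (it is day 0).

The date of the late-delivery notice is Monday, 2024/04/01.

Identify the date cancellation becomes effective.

Adding 28 calendar days to 2024/04/01 gives 2024/04/29, which is the last day of the extended delivery period.
The last day of the waiting period: 90 calendar days after 2024/04/29 is 2024/07/28.
The date cancellation becomes effective: 2024/07/28 + 5 days = 2024/08/02.

2024/08/02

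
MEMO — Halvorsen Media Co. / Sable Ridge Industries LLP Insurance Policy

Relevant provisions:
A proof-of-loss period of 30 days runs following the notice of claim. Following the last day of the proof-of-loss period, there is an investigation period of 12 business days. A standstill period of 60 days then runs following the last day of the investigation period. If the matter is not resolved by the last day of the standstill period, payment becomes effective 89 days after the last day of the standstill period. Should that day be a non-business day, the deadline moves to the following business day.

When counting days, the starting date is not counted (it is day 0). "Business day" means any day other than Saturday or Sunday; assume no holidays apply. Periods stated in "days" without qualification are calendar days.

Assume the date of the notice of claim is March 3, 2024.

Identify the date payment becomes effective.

The last day of the proof-of-loss period: 30 calendar days after March 3, 2024 is April 2, 2024.
The last day of the investigation period: 12 business days after Tuesday, April 2, 2024, skipping weekends — Apr 3, Apr 4, Apr 5, Apr 8, …, Apr 16, Apr 17, Apr 18 — lands on Thursday, April 18, 2024.
Adding 60 calendar days to April 18, 2024 gives June 17, 2024, which is the last day of the standstill period.
The date payment becomes effective: June 17, 2024 + 89 days = September 14, 2024. That falls on a Saturday, so it rolls to the next business day, Monday, September 16, 2024.

September 16, 2024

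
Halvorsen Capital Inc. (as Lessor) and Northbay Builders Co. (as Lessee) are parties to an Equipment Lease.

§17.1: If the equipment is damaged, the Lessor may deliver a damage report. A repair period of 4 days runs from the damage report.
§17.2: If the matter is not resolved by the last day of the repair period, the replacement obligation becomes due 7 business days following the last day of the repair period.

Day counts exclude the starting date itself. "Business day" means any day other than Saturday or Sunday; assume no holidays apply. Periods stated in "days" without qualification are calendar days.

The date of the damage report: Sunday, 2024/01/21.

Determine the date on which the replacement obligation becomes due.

2024/02/05

Adding 4 calendar days to 2024/01/21 gives 2024/01/25, which is the last day of the repair period.
From Thursday, 2024/01/25, 7 business days (Jan 26, Jan 29, Jan 30, Jan 31, Feb 1, Feb 2, Feb 5, skipping weekends) brings us to Monday, 2024/02/05, which is the date on which the replacement obligation becomes due.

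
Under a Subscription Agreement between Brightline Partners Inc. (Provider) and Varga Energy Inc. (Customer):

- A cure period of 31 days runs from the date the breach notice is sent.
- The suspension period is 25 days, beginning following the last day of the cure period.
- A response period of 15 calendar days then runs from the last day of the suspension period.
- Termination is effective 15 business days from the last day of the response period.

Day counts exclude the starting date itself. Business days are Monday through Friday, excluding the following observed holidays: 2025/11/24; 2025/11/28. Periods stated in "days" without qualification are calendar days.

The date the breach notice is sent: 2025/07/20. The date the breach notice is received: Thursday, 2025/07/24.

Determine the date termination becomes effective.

2025/10/20

The last day of the cure period: 2025/07/20 + 31 days = 2025/08/20.
Adding 25 calendar days to 2025/08/20 gives 2025/09/14, which is the last day of the suspension period.
The last day of the response period: 15 calendar days after 2025/09/14 is 2025/09/29.
From Monday, 2025/09/29, 15 business days (Sep 30, Oct 1, Oct 2, Oct 3, …, Oct 16, Oct 17, Oct 20, skipping weekends) brings us to Monday, 2025/10/20, which is the date termination becomes effective.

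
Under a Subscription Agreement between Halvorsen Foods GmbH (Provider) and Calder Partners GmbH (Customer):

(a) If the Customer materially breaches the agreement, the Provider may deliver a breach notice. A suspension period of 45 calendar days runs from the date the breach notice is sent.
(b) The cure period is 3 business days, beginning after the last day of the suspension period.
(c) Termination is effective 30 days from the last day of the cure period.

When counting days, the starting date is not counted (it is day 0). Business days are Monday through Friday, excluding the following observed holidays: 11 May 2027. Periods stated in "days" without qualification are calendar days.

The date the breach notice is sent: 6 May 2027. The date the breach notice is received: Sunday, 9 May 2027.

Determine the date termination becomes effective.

The last day of the suspension period: 45 calendar days after 6 May 2027 is 20 June 2027.
The last day of the cure period: 3 business days after Sunday, 20 June 2027, skipping weekends — Jun 21, Jun 22, Jun 23 — lands on Wednesday, 23 June 2027.
The date termination becomes effective: 30 calendar days after 23 June 2027 is 23 July 2027.

23 July 2027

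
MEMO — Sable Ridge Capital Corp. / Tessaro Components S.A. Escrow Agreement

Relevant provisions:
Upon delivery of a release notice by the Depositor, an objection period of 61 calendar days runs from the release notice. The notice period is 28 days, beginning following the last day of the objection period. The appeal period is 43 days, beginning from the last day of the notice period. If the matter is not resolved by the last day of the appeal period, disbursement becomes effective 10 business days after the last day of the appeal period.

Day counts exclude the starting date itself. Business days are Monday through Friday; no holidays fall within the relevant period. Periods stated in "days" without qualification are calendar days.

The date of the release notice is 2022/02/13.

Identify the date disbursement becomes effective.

2022/07/08

Adding 61 calendar days to 2022/02/13 gives 2022/04/15, which is the last day of the objection period.
The last day of the notice period: 2022/04/15 + 28 days = 2022/05/13.
The last day of the appeal period: 43 calendar days after 2022/05/13 is 2022/06/25.
The date disbursement becomes effective: counting 10 business days from Saturday, 2022/06/25 (Jun 27, Jun 28, Jun 29, Jun 30, Jul 1, Jul 4, Jul 5, Jul 6, Jul 7, Jul 8, skipping weekends) reaches Friday, 2022/07/08.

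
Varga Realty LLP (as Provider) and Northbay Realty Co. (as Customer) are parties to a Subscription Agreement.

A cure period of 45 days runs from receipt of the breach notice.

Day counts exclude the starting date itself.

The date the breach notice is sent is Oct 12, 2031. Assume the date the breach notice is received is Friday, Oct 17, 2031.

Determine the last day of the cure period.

Adding 45 calendar days to Oct 17, 2031 gives Dec 1, 2031, which is the last day of the cure period.

Dec 1, 2031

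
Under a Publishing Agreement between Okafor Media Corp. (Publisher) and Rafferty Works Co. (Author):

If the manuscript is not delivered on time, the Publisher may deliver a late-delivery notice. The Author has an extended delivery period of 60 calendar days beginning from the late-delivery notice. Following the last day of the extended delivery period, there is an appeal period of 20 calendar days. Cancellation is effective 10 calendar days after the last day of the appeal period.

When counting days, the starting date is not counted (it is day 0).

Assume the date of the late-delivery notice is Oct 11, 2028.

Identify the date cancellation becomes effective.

The last day of the extended delivery period: 60 calendar days after Oct 11, 2028 is Dec 10, 2028.
The last day of the appeal period: 20 calendar days after Dec 10, 2028 is Dec 30, 2028.
The date cancellation becomes effective: 10 calendar days after Dec 30, 2028 is Jan 9, 2029.

Jan 9, 2029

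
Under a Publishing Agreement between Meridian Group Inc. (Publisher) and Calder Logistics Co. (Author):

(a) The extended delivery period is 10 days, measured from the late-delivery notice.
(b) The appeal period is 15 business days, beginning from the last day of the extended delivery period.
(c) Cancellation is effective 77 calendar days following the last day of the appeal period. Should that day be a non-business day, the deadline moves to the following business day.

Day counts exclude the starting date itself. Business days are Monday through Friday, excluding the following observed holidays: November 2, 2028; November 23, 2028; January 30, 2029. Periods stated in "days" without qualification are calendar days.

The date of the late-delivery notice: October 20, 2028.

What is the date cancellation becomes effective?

The last day of the extended delivery period: 10 calendar days after October 20, 2028 is October 30, 2028.
The last day of the appeal period: counting 15 business days from Monday, October 30, 2028 (Oct 31, Nov 1, Nov 3, Nov 6, …, Nov 17, Nov 20, Nov 21, skipping weekends and the listed holiday on Nov 2) reaches Tuesday, November 21, 2028.
Adding 77 calendar days to November 21, 2028 gives February 6, 2029, which is the date cancellation becomes effective. February 6, 2029 is a Tuesday and is not a listed holiday, so no roll-forward applies.

February 6, 2029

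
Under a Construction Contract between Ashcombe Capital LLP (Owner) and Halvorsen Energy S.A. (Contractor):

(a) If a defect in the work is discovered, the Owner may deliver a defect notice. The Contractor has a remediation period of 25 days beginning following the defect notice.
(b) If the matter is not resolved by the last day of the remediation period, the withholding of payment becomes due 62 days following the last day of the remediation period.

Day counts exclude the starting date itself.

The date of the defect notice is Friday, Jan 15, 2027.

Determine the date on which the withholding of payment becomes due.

Apr 12, 2027

Adding 25 calendar days to Jan 15, 2027 gives Feb 9, 2027, which is the last day of the remediation period.
The date on which the withholding of payment becomes due: 62 calendar days after Feb 9, 2027 is Apr 12, 2027.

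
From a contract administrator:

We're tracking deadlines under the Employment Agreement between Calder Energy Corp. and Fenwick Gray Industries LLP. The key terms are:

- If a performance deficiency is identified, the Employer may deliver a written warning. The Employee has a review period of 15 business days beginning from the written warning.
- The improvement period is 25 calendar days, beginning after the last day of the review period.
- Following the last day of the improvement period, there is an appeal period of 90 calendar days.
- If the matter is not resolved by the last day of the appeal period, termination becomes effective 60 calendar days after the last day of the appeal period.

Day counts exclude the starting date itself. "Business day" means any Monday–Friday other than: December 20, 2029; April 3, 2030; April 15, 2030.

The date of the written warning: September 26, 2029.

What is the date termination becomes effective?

April 10, 2030

From Wednesday, September 26, 2029, 15 business days (Sep 27, Sep 28, Oct 1, Oct 2, …, Oct 15, Oct 16, Oct 17, skipping weekends) brings us to Wednesday, October 17, 2029, which is the last day of the review period.
Adding 25 calendar days to October 17, 2029 gives November 11, 2029, which is the last day of the improvement period.
Adding 90 calendar days to November 11, 2029 gives February 9, 2030, which is the last day of the appeal period.
The date termination becomes effective: February 9, 2030 + 60 days = April 10, 2030.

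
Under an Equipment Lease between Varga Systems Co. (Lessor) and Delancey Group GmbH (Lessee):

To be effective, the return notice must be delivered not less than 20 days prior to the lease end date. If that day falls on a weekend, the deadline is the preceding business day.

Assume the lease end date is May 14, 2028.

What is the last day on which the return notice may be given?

April 24, 2028

May 14, 2028 minus 20 days is April 24, 2028. That is a Monday, so no adjustment is needed.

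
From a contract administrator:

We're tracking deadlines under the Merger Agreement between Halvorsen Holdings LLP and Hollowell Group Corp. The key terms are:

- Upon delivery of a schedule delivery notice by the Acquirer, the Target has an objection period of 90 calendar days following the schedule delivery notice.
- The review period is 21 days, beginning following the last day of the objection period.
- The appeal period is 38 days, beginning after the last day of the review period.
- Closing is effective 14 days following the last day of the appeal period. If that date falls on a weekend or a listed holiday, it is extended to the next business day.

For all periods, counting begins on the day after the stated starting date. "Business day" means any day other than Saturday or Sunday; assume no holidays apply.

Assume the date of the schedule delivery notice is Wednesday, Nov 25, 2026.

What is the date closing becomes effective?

Adding 90 calendar days to Nov 25, 2026 gives Feb 23, 2027, which is the last day of the objection period.
Adding 21 calendar days to Feb 23, 2027 gives Mar 16, 2027, which is the last day of the review period.
The last day of the appeal period: Mar 16, 2027 + 38 days = Apr 23, 2027.
The date closing becomes effective: Apr 23, 2027 + 14 days = May 7, 2027. May 7, 2027 is a Friday, so no roll-forward applies.

May 7, 2027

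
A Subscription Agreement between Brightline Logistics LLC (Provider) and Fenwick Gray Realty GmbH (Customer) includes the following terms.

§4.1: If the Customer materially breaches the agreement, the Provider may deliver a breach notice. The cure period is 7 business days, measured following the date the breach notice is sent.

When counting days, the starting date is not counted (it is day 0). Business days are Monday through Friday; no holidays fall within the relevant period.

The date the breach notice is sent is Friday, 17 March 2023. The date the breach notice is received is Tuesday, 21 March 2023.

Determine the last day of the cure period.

28 March 2023

The last day of the cure period: 7 business days after Friday, 17 March 2023, skipping weekends — Mar 20, Mar 21, Mar 22, Mar 23, Mar 24, Mar 27, Mar 28 — lands on Tuesday, 28 March 2023.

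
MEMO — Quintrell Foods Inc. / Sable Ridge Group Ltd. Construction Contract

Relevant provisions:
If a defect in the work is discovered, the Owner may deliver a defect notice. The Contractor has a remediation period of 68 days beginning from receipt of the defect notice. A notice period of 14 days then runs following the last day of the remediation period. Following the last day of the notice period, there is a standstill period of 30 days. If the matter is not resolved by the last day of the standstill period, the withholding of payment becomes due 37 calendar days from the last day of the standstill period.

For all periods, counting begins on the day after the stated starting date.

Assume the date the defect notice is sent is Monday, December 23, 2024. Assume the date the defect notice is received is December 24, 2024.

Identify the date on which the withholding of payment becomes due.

May 22, 2025

The last day of the remediation period: 68 calendar days after December 24, 2024 is March 2, 2025.
Adding 14 calendar days to March 2, 2025 gives March 16, 2025, which is the last day of the notice period.
The last day of the standstill period: March 16, 2025 + 30 days = April 15, 2025.
Adding 37 calendar days to April 15, 2025 gives May 22, 2025, which is the date on which the withholding of payment becomes due.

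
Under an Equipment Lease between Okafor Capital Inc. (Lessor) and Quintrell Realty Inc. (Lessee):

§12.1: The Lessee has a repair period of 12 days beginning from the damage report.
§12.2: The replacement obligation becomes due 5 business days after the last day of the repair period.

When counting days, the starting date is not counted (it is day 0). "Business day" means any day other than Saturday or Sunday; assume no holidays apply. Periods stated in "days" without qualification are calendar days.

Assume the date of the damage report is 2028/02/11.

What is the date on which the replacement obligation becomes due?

The last day of the repair period: 12 calendar days after 2028/02/11 is 2028/02/23.
The date on which the replacement obligation becomes due: counting 5 business days from Wednesday, 2028/02/23 (Feb 24, Feb 25, Feb 28, Feb 29, Mar 1, skipping weekends) reaches Wednesday, 2028/03/01.

2028/03/01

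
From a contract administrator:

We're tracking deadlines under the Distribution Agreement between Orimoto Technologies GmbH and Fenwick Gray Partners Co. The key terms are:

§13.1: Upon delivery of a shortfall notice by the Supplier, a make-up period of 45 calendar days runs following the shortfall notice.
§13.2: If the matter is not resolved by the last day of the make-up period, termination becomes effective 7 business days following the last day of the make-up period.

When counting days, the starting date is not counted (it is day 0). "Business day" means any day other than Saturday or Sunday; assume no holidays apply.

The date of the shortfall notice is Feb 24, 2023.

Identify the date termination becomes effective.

Apr 19, 2023

The last day of the make-up period: Feb 24, 2023 + 45 days = Apr 10, 2023.
The date termination becomes effective: 7 business days after Monday, Apr 10, 2023, skipping weekends — Apr 11, Apr 12, Apr 13, Apr 14, Apr 17, Apr 18, Apr 19 — lands on Wednesday, Apr 19, 2023.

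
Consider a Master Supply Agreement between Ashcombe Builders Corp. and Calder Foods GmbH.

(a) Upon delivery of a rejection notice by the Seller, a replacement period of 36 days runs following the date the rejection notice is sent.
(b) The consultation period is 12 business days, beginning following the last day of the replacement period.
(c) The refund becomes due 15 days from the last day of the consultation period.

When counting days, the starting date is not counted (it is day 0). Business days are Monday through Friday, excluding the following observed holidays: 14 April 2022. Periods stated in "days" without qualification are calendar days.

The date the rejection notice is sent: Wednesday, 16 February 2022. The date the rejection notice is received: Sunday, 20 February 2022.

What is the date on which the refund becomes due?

Adding 36 calendar days to 16 February 2022 gives 24 March 2022, which is the last day of the replacement period.
From Thursday, 24 March 2022, 12 business days (Mar 25, Mar 28, Mar 29, Mar 30, …, Apr 7, Apr 8, Apr 11, skipping weekends) brings us to Monday, 11 April 2022, which is the last day of the consultation period.
The date on which the refund becomes due: 11 April 2022 + 15 days = 26 April 2022.

26 April 2022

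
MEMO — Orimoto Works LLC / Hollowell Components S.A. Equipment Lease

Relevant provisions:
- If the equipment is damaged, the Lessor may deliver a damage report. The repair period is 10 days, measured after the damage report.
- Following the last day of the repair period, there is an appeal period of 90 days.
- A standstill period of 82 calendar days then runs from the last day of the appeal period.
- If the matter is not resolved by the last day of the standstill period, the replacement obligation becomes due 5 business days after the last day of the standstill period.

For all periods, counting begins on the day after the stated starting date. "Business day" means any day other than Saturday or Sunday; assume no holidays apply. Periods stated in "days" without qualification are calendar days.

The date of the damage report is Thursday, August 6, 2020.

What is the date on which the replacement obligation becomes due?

February 11, 2021

Adding 10 calendar days to August 6, 2020 gives August 16, 2020, which is the last day of the repair period.
The last day of the appeal period: August 16, 2020 + 90 days = November 14, 2020.
Adding 82 calendar days to November 14, 2020 gives February 4, 2021, which is the last day of the standstill period.
The date on which the replacement obligation becomes due: 5 business days after Thursday, February 4, 2021, skipping weekends — Feb 5, Feb 8, Feb 9, Feb 10, Feb 11 — lands on Thursday, February 11, 2021.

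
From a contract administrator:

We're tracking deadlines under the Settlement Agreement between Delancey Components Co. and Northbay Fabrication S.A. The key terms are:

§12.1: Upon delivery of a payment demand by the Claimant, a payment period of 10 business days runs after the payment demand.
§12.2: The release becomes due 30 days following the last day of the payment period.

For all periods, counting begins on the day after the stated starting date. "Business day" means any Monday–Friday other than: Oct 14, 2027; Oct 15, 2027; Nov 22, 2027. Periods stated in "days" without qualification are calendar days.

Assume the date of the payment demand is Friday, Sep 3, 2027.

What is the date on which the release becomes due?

From Friday, Sep 3, 2027, 10 business days (Sep 6, Sep 7, Sep 8, Sep 9, Sep 10, Sep 13, Sep 14, Sep 15, Sep 16, Sep 17, skipping weekends) brings us to Friday, Sep 17, 2027, which is the last day of the payment period.
The date on which the release becomes due: Sep 17, 2027 + 30 days = Oct 17, 2027.

Oct 17, 2027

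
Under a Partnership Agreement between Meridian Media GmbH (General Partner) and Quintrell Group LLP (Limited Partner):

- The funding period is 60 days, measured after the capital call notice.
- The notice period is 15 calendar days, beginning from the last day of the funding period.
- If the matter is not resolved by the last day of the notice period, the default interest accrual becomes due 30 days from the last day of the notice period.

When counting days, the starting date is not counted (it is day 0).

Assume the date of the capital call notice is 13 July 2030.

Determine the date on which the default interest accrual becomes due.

26 October 2030

Adding 60 calendar days to 13 July 2030 gives 11 September 2030, which is the last day of the funding period.
The last day of the notice period: 11 September 2030 + 15 days = 26 September 2030.
Adding 30 calendar days to 26 September 2030 gives 26 October 2030, which is the date on which the default interest accrual becomes due.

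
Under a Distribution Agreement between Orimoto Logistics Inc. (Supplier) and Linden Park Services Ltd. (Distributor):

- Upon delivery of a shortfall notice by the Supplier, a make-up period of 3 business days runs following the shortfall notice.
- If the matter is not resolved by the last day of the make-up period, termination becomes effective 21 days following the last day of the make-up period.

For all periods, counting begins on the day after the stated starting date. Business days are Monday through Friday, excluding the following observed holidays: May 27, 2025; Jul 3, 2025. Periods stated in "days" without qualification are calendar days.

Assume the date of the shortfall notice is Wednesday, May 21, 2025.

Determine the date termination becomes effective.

Jun 16, 2025

The last day of the make-up period: counting 3 business days from Wednesday, May 21, 2025 (May 22, May 23, May 26, skipping weekends) reaches Monday, May 26, 2025.
Adding 21 calendar days to May 26, 2025 gives Jun 16, 2025, which is the date termination becomes effective.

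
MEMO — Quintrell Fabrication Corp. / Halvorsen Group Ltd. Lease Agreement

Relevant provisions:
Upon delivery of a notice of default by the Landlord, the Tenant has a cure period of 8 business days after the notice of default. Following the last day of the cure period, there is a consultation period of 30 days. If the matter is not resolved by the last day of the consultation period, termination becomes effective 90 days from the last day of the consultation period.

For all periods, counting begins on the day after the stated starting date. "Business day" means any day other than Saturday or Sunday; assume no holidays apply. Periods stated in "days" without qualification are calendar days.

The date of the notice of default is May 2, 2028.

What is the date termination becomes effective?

The last day of the cure period: 8 business days after Tuesday, May 2, 2028, skipping weekends — May 3, May 4, May 5, May 8, May 9, May 10, May 11, May 12 — lands on Friday, May 12, 2028.
Adding 30 calendar days to May 12, 2028 gives Jun 11, 2028, which is the last day of the consultation period.
The date termination becomes effective: 90 calendar days after Jun 11, 2028 is Sep 9, 2028.

Sep 9, 2028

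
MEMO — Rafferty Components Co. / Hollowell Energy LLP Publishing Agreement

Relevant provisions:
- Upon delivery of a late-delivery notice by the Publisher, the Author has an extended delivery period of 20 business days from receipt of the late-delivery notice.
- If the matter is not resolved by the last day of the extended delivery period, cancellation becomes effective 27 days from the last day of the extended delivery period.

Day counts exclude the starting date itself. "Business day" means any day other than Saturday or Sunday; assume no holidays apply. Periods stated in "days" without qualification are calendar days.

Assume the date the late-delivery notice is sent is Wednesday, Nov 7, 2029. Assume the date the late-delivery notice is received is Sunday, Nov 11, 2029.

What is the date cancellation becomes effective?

Jan 3, 2030

The last day of the extended delivery period: 20 business days after Sunday, Nov 11, 2029, skipping weekends — Nov 12, Nov 13, Nov 14, Nov 15, …, Dec 5, Dec 6, Dec 7 — lands on Friday, Dec 7, 2029.
The date cancellation becomes effective: Dec 7, 2029 + 27 days = Jan 3, 2030.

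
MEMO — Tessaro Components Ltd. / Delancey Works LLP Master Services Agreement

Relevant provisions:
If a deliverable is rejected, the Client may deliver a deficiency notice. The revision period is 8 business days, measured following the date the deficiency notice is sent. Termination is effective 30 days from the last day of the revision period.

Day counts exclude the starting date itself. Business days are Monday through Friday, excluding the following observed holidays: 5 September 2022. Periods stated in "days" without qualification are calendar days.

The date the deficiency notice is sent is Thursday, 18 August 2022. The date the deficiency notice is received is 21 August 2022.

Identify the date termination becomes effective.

29 September 2022

The last day of the revision period: counting 8 business days from Thursday, 18 August 2022 (Aug 19, Aug 22, Aug 23, Aug 24, Aug 25, Aug 26, Aug 29, Aug 30, skipping weekends) reaches Tuesday, 30 August 2022.
Adding 30 calendar days to 30 August 2022 gives 29 September 2022, which is the date termination becomes effective.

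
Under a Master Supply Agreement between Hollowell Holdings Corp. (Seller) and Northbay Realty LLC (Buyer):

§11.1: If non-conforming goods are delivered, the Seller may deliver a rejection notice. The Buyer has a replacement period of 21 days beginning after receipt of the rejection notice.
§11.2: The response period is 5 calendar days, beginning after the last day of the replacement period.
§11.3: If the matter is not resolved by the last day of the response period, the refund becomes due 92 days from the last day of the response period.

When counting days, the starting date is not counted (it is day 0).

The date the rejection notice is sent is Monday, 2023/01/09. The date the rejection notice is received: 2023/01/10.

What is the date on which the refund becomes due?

The last day of the replacement period: 21 calendar days after 2023/01/10 is 2023/01/31.
The last day of the response period: 2023/01/31 + 5 days = 2023/02/05.
Adding 92 calendar days to 2023/02/05 gives 2023/05/08, which is the date on which the refund becomes due.

2023/05/08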